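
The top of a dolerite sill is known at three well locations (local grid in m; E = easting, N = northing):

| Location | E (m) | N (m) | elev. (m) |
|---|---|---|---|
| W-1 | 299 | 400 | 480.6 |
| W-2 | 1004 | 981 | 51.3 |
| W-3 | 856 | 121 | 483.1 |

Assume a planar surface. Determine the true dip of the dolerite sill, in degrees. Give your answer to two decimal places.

Two edge vectors: W-1→W-2 = (705, 581, -429.3), W-1→W-3 = (557, -279, 2.5).
Normal n = (W-1→W-2) × (W-1→W-3) = (-118322.2, -240882.6, -520312).
So ∂z/∂E = −n_x/n_z = −0.22741 and ∂z/∂N = −n_y/n_z = −0.46296.
Gradient magnitude |∇z| = √(a² + b²) = √(0.05171 + 0.21433) = 0.51579.
True dip = arctan(0.51579) = 27.28°, dipping toward NNE (azimuth ≈ 026°).

27.28°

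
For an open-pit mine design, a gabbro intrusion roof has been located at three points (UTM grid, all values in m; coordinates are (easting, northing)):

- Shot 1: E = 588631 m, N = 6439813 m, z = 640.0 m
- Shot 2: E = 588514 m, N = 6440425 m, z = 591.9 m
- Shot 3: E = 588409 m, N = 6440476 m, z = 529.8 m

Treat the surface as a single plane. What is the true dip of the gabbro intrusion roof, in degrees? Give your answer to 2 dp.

Two edge vectors: Shot 1→Shot 2 = (-117, 612, -48.1), Shot 1→Shot 3 = (-222, 663, -110.2).
Normal n = (Shot 1→Shot 2) × (Shot 1→Shot 3) = (-35552.1, -2215.2, 58293).
So ∂z/∂E = −n_x/n_z = 0.60989 and ∂z/∂N = −n_y/n_z = 0.03800.
Gradient magnitude |∇z| = √(a² + b²) = √(0.37196 + 0.00144) = 0.61107.
True dip = arctan(0.61107) = 31.43°, dipping toward W (azimuth ≈ 266°).

31.43°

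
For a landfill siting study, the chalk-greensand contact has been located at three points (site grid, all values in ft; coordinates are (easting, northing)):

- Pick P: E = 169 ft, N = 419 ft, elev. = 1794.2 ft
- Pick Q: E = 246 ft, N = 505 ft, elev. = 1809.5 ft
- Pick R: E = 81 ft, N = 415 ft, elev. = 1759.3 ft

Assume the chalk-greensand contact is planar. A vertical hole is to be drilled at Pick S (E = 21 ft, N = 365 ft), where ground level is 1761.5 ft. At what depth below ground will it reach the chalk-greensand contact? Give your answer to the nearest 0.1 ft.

17.3 ft

Two edge vectors: Pick P→Pick Q = (77, 86, 15.3), Pick P→Pick R = (-88, -4, -34.9).
Normal n = (Pick P→Pick Q) × (Pick P→Pick R) = (-2940.2, 1340.9, 7260).
So ∂z/∂E = −n_x/n_z = 0.40499 and ∂z/∂N = −n_y/n_z = −0.18470.
Intercept c from Pick P: 1794.2 − 68.44 + 77.39 = 1803.15.
At (21, 365): z_contact = 8.50 − 67.41 + 1803.15 = 1744.24 ft.
Depth below ground = 1761.5 − 1744.24 = 17.3 ft.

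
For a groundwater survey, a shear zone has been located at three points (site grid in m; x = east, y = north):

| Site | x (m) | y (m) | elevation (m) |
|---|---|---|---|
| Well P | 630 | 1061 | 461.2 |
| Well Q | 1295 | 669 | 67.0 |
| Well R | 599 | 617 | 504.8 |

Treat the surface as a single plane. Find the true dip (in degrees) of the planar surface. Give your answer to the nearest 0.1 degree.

Two edge vectors: Well P→Well Q = (665, -392, -394.2), Well P→Well R = (-31, -444, 43.6).
Normal n = (Well P→Well Q) × (Well P→Well R) = (-192116, -16773.8, -307412).
So ∂z/∂x = −n_x/n_z = −0.62495 and ∂z/∂y = −n_y/n_z = −0.05456.
Gradient magnitude |∇z| = √(a² + b²) = √(0.39056 + 0.00298) = 0.62732.
True dip = arctan(0.62732) = 32.1°, dipping toward E (azimuth ≈ 085°).

32.1°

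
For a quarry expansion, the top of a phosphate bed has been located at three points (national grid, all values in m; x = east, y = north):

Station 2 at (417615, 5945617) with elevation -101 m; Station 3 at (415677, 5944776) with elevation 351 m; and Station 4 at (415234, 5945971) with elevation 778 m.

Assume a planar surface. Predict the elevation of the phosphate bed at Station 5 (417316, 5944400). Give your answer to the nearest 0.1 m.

Let the plane be z = a·x + b·y + c.
Station 3−Station 2: −1938a − 841b = 452;  Station 4−Station 2: −2381a + 354b = 879.
Solving gives a = −0.334482437, b = 0.233325758.
Then c = -101 − a·417615 − b·5945617 = −1247681.71.
At (417316, 5944400): z = −139584.9 + 1386981.6 − 1247681.71 = -284.9 m.

-284.9 m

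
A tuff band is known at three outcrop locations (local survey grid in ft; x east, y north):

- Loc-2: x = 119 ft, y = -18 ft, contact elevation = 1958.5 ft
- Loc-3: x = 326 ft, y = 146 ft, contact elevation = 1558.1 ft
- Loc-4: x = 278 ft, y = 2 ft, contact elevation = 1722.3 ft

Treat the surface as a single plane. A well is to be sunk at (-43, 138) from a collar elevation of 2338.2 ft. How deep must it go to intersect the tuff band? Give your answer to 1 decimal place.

257.8 ft

Two edge vectors: Loc-2→Loc-3 = (207, 164, -400.4), Loc-2→Loc-4 = (159, 20, -236.2).
Normal n = (Loc-2→Loc-3) × (Loc-2→Loc-4) = (-30728.8, -14770.2, -21936).
So ∂z/∂x = −n_x/n_z = −1.40084 and ∂z/∂y = −n_y/n_z = −0.67333.
Intercept c from Loc-2: 1958.5 + 166.70 − 12.12 = 2113.08.
At (-43, 138): z_contact = 60.24 − 92.92 + 2113.08 = 2080.40 ft.
Depth below ground = 2338.2 − 2080.40 = 257.8 ft.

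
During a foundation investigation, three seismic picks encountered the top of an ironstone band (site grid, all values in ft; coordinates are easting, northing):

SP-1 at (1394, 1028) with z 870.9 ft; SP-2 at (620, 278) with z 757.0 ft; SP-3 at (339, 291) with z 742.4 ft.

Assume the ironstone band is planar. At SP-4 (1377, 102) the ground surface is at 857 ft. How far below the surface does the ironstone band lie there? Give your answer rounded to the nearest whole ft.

74 ft

Two edge vectors: SP-1→SP-2 = (-774, -750, -113.9), SP-1→SP-3 = (-1055, -737, -128.5).
Normal n = (SP-1→SP-2) × (SP-1→SP-3) = (12430.7, 20705.5, -220812).
So ∂z/∂easting = −n_x/n_z = 0.05630 and ∂z/∂northing = −n_y/n_z = 0.09377.
Intercept c from SP-1: 870.9 − 78.48 − 96.40 = 696.03.
At (1377, 102): z_contact = 77.5 + 9.6 + 696.03 = 783.1 ft.
Depth below ground = 857 − 783.1 = 74 ft.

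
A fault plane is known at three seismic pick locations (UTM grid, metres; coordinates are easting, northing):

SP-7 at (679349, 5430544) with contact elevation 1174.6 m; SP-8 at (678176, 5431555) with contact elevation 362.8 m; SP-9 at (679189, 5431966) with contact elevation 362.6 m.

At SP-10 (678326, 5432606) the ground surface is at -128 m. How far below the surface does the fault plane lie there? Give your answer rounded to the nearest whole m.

Two edge vectors: SP-7→SP-8 = (-1173, 1011, -811.8), SP-7→SP-9 = (-160, 1422, -812).
Normal n = (SP-7→SP-8) × (SP-7→SP-9) = (333447.6, -822588, -1506246).
So ∂z/∂easting = −n_x/n_z = 0.22137659 and ∂z/∂northing = −n_y/n_z = −0.54611796.
Intercept c from SP-7: 1174.6 − 150391.96 + 2965717.64 = 2816500.27.
At (678326, 5432606): z_contact = 150165.5 − 2966843.7 + 2816500.27 = -178.0 m.
Depth below ground = -128 − (-178.0) = 50 m.

50 m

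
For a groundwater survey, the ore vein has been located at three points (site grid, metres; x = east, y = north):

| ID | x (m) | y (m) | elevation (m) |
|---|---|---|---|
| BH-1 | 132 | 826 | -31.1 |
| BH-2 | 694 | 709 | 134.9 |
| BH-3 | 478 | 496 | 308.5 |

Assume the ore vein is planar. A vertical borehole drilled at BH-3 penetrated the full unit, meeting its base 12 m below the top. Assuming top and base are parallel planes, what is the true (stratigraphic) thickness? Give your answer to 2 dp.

8.80 m

Two edge vectors: BH-1→BH-2 = (562, -117, 166), BH-1→BH-3 = (346, -330, 339.6).
Normal n = (BH-1→BH-2) × (BH-1→BH-3) = (15046.8, -133419.2, -144978).
So ∂z/∂x = −n_x/n_z = 0.10379 and ∂z/∂y = −n_y/n_z = −0.92027.
|∇z| = √(a²+b²) = 0.92611, so dip δ = arctan(0.92611) = 42.80°.
True thickness = vertical thickness × cos δ = 12 × cos 42.80° = 8.80 m.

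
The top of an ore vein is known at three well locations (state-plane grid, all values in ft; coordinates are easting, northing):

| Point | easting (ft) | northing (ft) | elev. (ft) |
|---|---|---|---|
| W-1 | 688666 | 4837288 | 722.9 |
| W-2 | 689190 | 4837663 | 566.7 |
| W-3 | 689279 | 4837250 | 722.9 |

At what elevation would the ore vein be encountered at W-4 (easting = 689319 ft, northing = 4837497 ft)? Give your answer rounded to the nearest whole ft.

Let the plane be z = a·easting + b·northing + c.
W-2−W-1: 524a + 375b = −156.2;  W-3−W-1: 613a − 38b = 0.
Solving gives a = −0.02376265, b = −0.38332900.
Then c = 722.9 − a·688666 − b·4837288 = 1871360.18.
At (689319, 4837497): z = −16380.0 − 1854352.9 + 1871360.18 = 627.3 ft.

627 ft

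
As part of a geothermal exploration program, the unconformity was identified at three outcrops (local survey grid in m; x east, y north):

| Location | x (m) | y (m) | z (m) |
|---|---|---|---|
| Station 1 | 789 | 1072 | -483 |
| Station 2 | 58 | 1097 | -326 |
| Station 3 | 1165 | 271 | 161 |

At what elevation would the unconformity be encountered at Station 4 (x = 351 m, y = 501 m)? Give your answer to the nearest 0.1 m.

Let the plane be z = a·x + b·y + c.
Station 2−Station 1: −731a + 25b = 157;  Station 3−Station 1: 376a − 801b = 644.
Solving gives a = −0.246224, b = −0.919576.
Then c = -483 − a·789 − b·1072 = 697.06.
At (351, 501): z = −86.4 − 460.7 + 697.06 = 149.9 m.

149.9 m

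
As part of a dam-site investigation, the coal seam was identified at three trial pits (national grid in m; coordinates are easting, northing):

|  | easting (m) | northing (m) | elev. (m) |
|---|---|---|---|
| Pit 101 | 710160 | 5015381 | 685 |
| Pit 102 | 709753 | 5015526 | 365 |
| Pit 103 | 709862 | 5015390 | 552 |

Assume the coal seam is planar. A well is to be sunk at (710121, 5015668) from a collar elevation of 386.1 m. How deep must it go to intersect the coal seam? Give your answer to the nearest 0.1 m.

16.5 m

Let the plane be z = a·easting + b·northing + c.
Pit 102−Pit 101: −407a + 145b = −320;  Pit 103−Pit 101: −298a + 9b = −133.
Solving gives a = 0.414822869, b = −1.042531671.
Then c = 685 − a·710160 − b·5015381 = 4934787.93.
At (710121, 5015668): z_contact = 294574.43 − 5228992.74 + 4934787.93 = 369.62 m.
Depth below ground = 386.1 − 369.62 = 16.5 m.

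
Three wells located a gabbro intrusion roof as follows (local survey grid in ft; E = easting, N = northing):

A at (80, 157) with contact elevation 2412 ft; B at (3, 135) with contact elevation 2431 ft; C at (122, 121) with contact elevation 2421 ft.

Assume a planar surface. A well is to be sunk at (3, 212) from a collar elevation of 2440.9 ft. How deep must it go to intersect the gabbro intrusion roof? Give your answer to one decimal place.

41.0 ft

Two edge vectors: A→B = (-77, -22, 19), A→C = (42, -36, 9).
Normal n = (A→B) × (A→C) = (486, 1491, 3696).
So ∂z/∂E = −n_x/n_z = −0.13149 and ∂z/∂N = −n_y/n_z = −0.40341.
Intercept c from A: 2412 + 10.52 + 63.34 = 2485.85.
At (3, 212): z_contact = −0.39 − 85.52 + 2485.85 = 2399.94 ft.
Depth below ground = 2440.9 − 2399.94 = 41.0 ft.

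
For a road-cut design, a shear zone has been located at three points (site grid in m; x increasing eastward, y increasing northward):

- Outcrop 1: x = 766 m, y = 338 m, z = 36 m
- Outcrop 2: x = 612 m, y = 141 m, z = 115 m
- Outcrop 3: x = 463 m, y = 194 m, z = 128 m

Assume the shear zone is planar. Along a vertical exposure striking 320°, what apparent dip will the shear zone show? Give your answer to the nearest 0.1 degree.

4.8°

Two edge vectors: Outcrop 1→Outcrop 2 = (-154, -197, 79), Outcrop 1→Outcrop 3 = (-303, -144, 92).
Normal n = (Outcrop 1→Outcrop 2) × (Outcrop 1→Outcrop 3) = (-6748, -9769, -37515).
So ∂z/∂x = −n_x/n_z = −0.17987 and ∂z/∂y = −n_y/n_z = −0.26040.
Unit vector along 320° is (sin 320°, cos 320°) = (-0.6428, 0.7660).
Slope in that direction = a·(-0.6428) + b·(0.7660) = −0.08386.
Apparent dip = arctan|0.08386| = 4.8° (true dip is 17.6°, so apparent ≤ true as expected).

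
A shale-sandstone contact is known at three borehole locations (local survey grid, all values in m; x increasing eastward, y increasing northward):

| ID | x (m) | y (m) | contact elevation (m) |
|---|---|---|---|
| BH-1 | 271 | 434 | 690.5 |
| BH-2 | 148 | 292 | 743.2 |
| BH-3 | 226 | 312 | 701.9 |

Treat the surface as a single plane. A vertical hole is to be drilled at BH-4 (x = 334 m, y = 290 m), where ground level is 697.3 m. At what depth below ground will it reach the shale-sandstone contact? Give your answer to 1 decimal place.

58.2 m

Two edge vectors: BH-1→BH-2 = (-123, -142, 52.7), BH-1→BH-3 = (-45, -122, 11.4).
Normal n = (BH-1→BH-2) × (BH-1→BH-3) = (4810.6, -969.3, 8616).
So ∂z/∂x = −n_x/n_z = −0.55833 and ∂z/∂y = −n_y/n_z = 0.11250.
Intercept c from BH-1: 690.5 + 151.31 − 48.83 = 792.98.
At (334, 290): z_contact = −186.48 + 32.63 + 792.98 = 639.12 m.
Depth below ground = 697.3 − 639.12 = 58.2 m.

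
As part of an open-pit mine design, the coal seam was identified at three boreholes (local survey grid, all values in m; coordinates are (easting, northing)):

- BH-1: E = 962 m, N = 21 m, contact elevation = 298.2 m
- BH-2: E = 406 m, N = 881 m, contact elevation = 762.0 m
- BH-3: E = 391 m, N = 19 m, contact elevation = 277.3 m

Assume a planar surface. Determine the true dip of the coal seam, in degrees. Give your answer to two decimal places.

29.37°

Two edge vectors: BH-1→BH-2 = (-556, 860, 463.8), BH-1→BH-3 = (-571, -2, -20.9).
Normal n = (BH-1→BH-2) × (BH-1→BH-3) = (-17046.4, -276450.2, 492172).
So ∂z/∂E = −n_x/n_z = 0.03464 and ∂z/∂N = −n_y/n_z = 0.56169.
Gradient magnitude |∇z| = √(a² + b²) = √(0.00120 + 0.31550) = 0.56276.
True dip = arctan(0.56276) = 29.37°, dipping toward S (azimuth ≈ 184°).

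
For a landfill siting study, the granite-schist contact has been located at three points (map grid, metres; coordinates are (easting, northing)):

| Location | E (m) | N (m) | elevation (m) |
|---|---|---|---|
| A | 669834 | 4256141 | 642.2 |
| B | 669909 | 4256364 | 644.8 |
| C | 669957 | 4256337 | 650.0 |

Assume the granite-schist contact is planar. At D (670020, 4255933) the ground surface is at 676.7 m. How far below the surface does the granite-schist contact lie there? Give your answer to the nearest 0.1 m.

Two edge vectors: A→B = (75, 223, 2.6), A→C = (123, 196, 7.8).
Normal n = (A→B) × (A→C) = (1229.8, -265.2, -12729).
So ∂z/∂E = −n_x/n_z = 0.096614031 and ∂z/∂N = −n_y/n_z = −0.020834315.
Intercept c from A: 642.2 − 64715.36 + 88673.78 = 24600.62.
At (670020, 4255933): z_contact = 64733.33 − 88669.45 + 24600.62 = 664.50 m.
Depth below ground = 676.7 − 664.50 = 12.2 m.

12.2 m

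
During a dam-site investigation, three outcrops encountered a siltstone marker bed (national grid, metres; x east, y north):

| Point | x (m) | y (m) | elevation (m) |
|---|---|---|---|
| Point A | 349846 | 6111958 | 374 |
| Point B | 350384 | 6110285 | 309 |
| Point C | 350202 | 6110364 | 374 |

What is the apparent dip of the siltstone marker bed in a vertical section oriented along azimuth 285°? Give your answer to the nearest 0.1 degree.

19.8°

Let the plane be z = a·x + b·y + c.
Point B−Point A: 538a − 1673b = −65;  Point C−Point A: 356a − 1594b = 0.
Solving gives a = −0.39548, b = −0.08833.
Unit vector along 285° is (sin 285°, cos 285°) = (-0.9659, 0.2588).
Slope in that direction = a·(-0.9659) + b·(0.2588) = 0.35915.
Apparent dip = arctan|0.35915| = 19.8° (true dip is 22.1°, so apparent ≤ true as expected).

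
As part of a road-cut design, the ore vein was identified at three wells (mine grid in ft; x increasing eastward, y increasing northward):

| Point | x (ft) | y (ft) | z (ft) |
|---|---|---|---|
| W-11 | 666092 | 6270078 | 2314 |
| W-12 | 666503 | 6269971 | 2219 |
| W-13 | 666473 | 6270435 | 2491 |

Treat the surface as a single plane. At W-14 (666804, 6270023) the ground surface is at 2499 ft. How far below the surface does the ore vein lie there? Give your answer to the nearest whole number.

Two edge vectors: W-11→W-12 = (411, -107, -95), W-11→W-13 = (381, 357, 177).
Normal n = (W-11→W-12) × (W-11→W-13) = (14976, -108942, 187494).
So ∂z/∂x = −n_x/n_z = −0.07987456 and ∂z/∂y = −n_y/n_z = 0.58104259.
Intercept c from W-11: 2314 + 53203.80 − 3643182.38 = −3587664.58.
At (666804, 6270023): z_contact = −53260.7 + 3643150.4 − 3587664.58 = 2225.2 ft.
Depth below ground = 2499 − 2225.2 = 274 ft.

274 ft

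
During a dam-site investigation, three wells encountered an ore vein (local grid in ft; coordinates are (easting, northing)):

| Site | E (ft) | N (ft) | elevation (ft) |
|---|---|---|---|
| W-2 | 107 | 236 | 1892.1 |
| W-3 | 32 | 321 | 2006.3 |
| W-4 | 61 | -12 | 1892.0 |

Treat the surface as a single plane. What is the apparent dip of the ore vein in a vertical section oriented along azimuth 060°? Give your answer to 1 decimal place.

Two edge vectors: W-2→W-3 = (-75, 85, 114.2), W-2→W-4 = (-46, -248, -0.1).
Normal n = (W-2→W-3) × (W-2→W-4) = (28313.1, -5260.7, 22510).
So ∂z/∂E = −n_x/n_z = −1.25780 and ∂z/∂N = −n_y/n_z = 0.23371.
Unit vector along 060° is (sin 60°, cos 60°) = (0.8660, 0.5000).
Slope in that direction = a·(0.8660) + b·(0.5000) = −0.97244.
Apparent dip = arctan|0.97244| = 44.2° (true dip is 52.0°, so apparent ≤ true as expected).

44.2°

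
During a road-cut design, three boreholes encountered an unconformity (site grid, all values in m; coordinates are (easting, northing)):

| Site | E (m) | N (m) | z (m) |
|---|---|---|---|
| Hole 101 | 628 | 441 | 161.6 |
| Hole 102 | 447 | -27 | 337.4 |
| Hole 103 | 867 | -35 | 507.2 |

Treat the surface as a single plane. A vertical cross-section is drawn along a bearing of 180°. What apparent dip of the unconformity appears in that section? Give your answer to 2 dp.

27.84°

Two edge vectors: Hole 101→Hole 102 = (-181, -468, 175.8), Hole 101→Hole 103 = (239, -476, 345.6).
Normal n = (Hole 101→Hole 102) × (Hole 101→Hole 103) = (-78060, 104569.8, 198008).
So ∂z/∂E = −n_x/n_z = 0.39423 and ∂z/∂N = −n_y/n_z = −0.52811.
Unit vector along 180° is (sin 180°, cos 180°) = (0.0000, -1.0000).
Slope in that direction = a·(0.0000) + b·(-1.0000) = 0.52811.
Apparent dip = arctan|0.52811| = 27.84° (true dip is 33.4°, so apparent ≤ true as expected).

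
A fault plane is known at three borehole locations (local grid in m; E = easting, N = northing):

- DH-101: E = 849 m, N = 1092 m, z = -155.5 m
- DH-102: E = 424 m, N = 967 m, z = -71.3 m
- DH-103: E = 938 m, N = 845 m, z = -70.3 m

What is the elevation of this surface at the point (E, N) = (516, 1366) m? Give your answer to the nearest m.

Two edge vectors: DH-101→DH-102 = (-425, -125, 84.2), DH-101→DH-103 = (89, -247, 85.2).
Normal n = (DH-101→DH-102) × (DH-101→DH-103) = (10147.4, 43703.8, 116100).
So ∂z/∂E = −n_x/n_z = −0.08740 and ∂z/∂N = −n_y/n_z = −0.37643.
Intercept c from DH-101: -155.5 + 74.20 + 411.06 = 329.77.
At (516, 1366): z = −45.1 − 514.2 + 329.77 = -229.5 m.

-230 m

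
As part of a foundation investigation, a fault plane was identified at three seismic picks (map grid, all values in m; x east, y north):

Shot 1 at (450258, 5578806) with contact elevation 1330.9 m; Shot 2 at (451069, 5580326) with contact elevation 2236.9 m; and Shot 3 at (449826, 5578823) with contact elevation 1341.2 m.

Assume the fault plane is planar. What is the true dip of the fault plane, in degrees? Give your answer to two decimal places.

30.81°

Two edge vectors: Shot 1→Shot 2 = (811, 1520, 906), Shot 1→Shot 3 = (-432, 17, 10.3).
Normal n = (Shot 1→Shot 2) × (Shot 1→Shot 3) = (254, -399745.3, 670427).
So ∂z/∂x = −n_x/n_z = −0.00038 and ∂z/∂y = −n_y/n_z = 0.59625.
Gradient magnitude |∇z| = √(a² + b²) = √(0.00000 + 0.35552) = 0.59625.
True dip = arctan(0.59625) = 30.81°, dipping toward S (azimuth ≈ 180°).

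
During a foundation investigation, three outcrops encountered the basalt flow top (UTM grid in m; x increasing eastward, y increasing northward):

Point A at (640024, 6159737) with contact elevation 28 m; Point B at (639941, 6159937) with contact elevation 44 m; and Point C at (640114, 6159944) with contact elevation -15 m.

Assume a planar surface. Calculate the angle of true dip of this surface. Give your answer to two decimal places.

Two edge vectors: Point A→Point B = (-83, 200, 16), Point A→Point C = (90, 207, -43).
Normal n = (Point A→Point B) × (Point A→Point C) = (-11912, -2129, -35181).
So ∂z/∂x = −n_x/n_z = −0.33859 and ∂z/∂y = −n_y/n_z = −0.06052.
Gradient magnitude |∇z| = √(a² + b²) = √(0.11464 + 0.00366) = 0.34396.
True dip = arctan(0.34396) = 18.98°, dipping toward E (azimuth ≈ 080°).

18.98°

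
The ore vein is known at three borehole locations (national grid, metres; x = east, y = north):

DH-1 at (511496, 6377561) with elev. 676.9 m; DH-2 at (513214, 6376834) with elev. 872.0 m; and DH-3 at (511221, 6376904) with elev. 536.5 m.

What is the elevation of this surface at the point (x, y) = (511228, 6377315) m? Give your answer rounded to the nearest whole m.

Two edge vectors: DH-1→DH-2 = (1718, -727, 195.1), DH-1→DH-3 = (-275, -657, -140.4).
Normal n = (DH-1→DH-2) × (DH-1→DH-3) = (230251.5, 187554.7, -1328651).
So ∂z/∂x = −n_x/n_z = 0.17329720 and ∂z/∂y = −n_y/n_z = 0.14116175.
Intercept c from DH-1: 676.9 − 88640.83 − 900267.67 = −988231.60.
At (511228, 6377315): z = 88594.4 + 900232.9 − 988231.60 = 595.7 m.

596 m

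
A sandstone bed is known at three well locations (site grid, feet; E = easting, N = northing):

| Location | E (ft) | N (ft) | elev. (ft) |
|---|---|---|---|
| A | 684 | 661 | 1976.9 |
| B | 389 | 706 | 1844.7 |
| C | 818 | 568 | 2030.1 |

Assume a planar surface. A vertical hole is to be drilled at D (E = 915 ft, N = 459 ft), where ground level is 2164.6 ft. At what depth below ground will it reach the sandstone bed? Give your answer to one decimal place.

Two edge vectors: A→B = (-295, 45, -132.2), A→C = (134, -93, 53.2).
Normal n = (A→B) × (A→C) = (-9900.6, -2020.8, 21405).
So ∂z/∂E = −n_x/n_z = 0.46254 and ∂z/∂N = −n_y/n_z = 0.09441.
Intercept c from A: 1976.9 − 316.38 − 62.40 = 1598.12.
At (915, 459): z_contact = 423.22 + 43.33 + 1598.12 = 2064.68 ft.
Depth below ground = 2164.6 − 2064.68 = 99.9 ft.

99.9 ft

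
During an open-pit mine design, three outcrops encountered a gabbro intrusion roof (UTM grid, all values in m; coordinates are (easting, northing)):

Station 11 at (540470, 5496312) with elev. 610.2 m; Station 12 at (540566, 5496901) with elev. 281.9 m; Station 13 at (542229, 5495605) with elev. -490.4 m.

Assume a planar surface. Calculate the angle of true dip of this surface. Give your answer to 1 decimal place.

Two edge vectors: Station 11→Station 12 = (96, 589, -328.3), Station 11→Station 13 = (1759, -707, -1100.6).
Normal n = (Station 11→Station 12) × (Station 11→Station 13) = (-880361.5, -471822.1, -1103923).
So ∂z/∂E = −n_x/n_z = −0.79748 and ∂z/∂N = −n_y/n_z = −0.42740.
Gradient magnitude |∇z| = √(a² + b²) = √(0.63598 + 0.18267) = 0.90480.
True dip = arctan(0.90480) = 42.1°, dipping toward ENE (azimuth ≈ 062°).

42.1°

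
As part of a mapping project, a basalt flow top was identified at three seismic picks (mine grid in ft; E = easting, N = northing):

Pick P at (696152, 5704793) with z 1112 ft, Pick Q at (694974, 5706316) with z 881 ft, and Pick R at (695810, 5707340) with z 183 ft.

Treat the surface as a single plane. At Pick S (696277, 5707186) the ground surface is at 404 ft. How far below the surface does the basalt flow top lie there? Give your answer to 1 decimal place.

313.6 ft

Let the plane be z = a·E + b·N + c.
Pick Q−Pick P: −1178a + 1523b = −231;  Pick R−Pick P: −342a + 2547b = −929.
Solving gives a = −0.333337366, b = −0.409501916.
Then c = 1112 − a·696152 − b·5704793 = 2569289.14.
At (696277, 5707186): z_contact = −232095.14 − 2337103.60 + 2569289.14 = 90.39 ft.
Depth below ground = 404 − 90.39 = 313.6 ft.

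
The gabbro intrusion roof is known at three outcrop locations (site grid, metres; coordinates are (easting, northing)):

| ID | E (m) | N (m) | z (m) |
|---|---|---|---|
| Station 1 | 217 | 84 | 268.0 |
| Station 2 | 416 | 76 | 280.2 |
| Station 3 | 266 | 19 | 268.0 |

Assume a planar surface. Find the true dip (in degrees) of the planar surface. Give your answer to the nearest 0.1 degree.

4.5°

Two edge vectors: Station 1→Station 2 = (199, -8, 12.2), Station 1→Station 3 = (49, -65, 0).
Normal n = (Station 1→Station 2) × (Station 1→Station 3) = (793, 597.8, -12543).
So ∂z/∂E = −n_x/n_z = 0.06322 and ∂z/∂N = −n_y/n_z = 0.04766.
Gradient magnitude |∇z| = √(a² + b²) = √(0.00400 + 0.00227) = 0.07917.
True dip = arctan(0.07917) = 4.5°, dipping toward SW (azimuth ≈ 233°).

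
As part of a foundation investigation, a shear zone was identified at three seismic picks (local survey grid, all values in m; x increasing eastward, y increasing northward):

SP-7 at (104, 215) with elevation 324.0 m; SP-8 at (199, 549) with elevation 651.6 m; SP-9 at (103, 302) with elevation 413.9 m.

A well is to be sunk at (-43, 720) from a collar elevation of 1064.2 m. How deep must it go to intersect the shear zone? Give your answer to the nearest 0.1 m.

193.3 m

Two edge vectors: SP-7→SP-8 = (95, 334, 327.6), SP-7→SP-9 = (-1, 87, 89.9).
Normal n = (SP-7→SP-8) × (SP-7→SP-9) = (1525.4, -8868.1, 8599).
So ∂z/∂x = −n_x/n_z = −0.17739 and ∂z/∂y = −n_y/n_z = 1.03129.
Intercept c from SP-7: 324 + 18.45 − 221.73 = 120.72.
At (-43, 720): z_contact = 7.63 + 742.53 + 120.72 = 870.88 m.
Depth below ground = 1064.2 − 870.88 = 193.3 m.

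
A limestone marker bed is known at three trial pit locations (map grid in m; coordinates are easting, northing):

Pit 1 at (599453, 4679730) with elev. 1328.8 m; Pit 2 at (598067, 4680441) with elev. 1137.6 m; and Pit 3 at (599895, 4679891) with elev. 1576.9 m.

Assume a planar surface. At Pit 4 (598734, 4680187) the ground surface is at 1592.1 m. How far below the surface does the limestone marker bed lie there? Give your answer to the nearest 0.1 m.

319.9 m

Two edge vectors: Pit 1→Pit 2 = (-1386, 711, -191.2), Pit 1→Pit 3 = (442, 161, 248.1).
Normal n = (Pit 1→Pit 2) × (Pit 1→Pit 3) = (207182.3, 259356.2, -537408).
So ∂z/∂easting = −n_x/n_z = 0.385521429 and ∂z/∂northing = −n_y/n_z = 0.482605767.
Intercept c from Pit 1: 1328.8 − 231101.98 − 2258464.69 = −2488237.86.
At (598734, 4680187): z_contact = 230824.79 + 2258685.24 − 2488237.86 = 1272.16 m.
Depth below ground = 1592.1 − 1272.16 = 319.9 m.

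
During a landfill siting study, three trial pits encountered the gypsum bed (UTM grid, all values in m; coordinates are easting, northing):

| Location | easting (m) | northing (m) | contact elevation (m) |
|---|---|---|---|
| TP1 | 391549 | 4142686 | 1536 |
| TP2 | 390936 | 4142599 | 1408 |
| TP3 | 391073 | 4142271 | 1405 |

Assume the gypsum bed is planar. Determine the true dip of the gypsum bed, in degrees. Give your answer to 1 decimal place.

Two edge vectors: TP1→TP2 = (-613, -87, -128), TP1→TP3 = (-476, -415, -131).
Normal n = (TP1→TP2) × (TP1→TP3) = (-41723, -19375, 212983).
So ∂z/∂easting = −n_x/n_z = 0.19590 and ∂z/∂northing = −n_y/n_z = 0.09097.
Gradient magnitude |∇z| = √(a² + b²) = √(0.03838 + 0.00828) = 0.21599.
True dip = arctan(0.21599) = 12.2°, dipping toward WSW (azimuth ≈ 245°).

12.2°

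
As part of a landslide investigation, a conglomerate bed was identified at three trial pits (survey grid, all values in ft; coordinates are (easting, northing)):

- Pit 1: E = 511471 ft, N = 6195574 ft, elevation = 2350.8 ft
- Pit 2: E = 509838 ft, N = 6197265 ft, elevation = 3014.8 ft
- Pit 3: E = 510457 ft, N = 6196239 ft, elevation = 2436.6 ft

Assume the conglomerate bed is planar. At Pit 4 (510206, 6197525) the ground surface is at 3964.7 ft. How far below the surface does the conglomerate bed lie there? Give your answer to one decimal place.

555.9 ft

Two edge vectors: Pit 1→Pit 2 = (-1633, 1691, 664), Pit 1→Pit 3 = (-1014, 665, 85.8).
Normal n = (Pit 1→Pit 2) × (Pit 1→Pit 3) = (-296472.2, -533184.6, 628729).
So ∂z/∂E = −n_x/n_z = 0.471542111 and ∂z/∂N = −n_y/n_z = 0.848035640.
Intercept c from Pit 1: 2350.8 − 241180.12 − 5254067.56 = −5492896.88.
At (510206, 6197525): z_contact = 240583.61 + 5255722.08 − 5492896.88 = 3408.82 ft.
Depth below ground = 3964.7 − 3408.82 = 555.9 ft.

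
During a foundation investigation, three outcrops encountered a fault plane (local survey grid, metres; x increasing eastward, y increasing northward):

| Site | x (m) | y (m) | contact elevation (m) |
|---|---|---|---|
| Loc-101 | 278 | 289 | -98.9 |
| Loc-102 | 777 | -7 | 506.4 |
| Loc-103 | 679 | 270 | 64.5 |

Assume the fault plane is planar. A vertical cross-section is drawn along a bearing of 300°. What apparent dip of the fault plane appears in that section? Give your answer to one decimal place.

45.9°

Two edge vectors: Loc-101→Loc-102 = (499, -296, 605.3), Loc-101→Loc-103 = (401, -19, 163.4).
Normal n = (Loc-101→Loc-102) × (Loc-101→Loc-103) = (-36865.7, 161188.7, 109215).
So ∂z/∂x = −n_x/n_z = 0.33755 and ∂z/∂y = −n_y/n_z = −1.47588.
Unit vector along 300° is (sin 300°, cos 300°) = (-0.8660, 0.5000).
Slope in that direction = a·(-0.8660) + b·(0.5000) = −1.03027.
Apparent dip = arctan|1.03027| = 45.9° (true dip is 56.6°, so apparent ≤ true as expected).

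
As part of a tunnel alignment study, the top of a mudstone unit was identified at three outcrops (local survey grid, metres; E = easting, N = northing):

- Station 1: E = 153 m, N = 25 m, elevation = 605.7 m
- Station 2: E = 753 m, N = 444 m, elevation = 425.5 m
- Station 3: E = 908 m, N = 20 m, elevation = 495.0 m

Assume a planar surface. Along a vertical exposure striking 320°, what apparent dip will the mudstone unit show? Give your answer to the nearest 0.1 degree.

4.1°

Two edge vectors: Station 1→Station 2 = (600, 419, -180.2), Station 1→Station 3 = (755, -5, -110.7).
Normal n = (Station 1→Station 2) × (Station 1→Station 3) = (-47284.3, -69631, -319345).
So ∂z/∂E = −n_x/n_z = −0.14807 and ∂z/∂N = −n_y/n_z = −0.21804.
Unit vector along 320° is (sin 320°, cos 320°) = (-0.6428, 0.7660).
Slope in that direction = a·(-0.6428) + b·(0.7660) = −0.07186.
Apparent dip = arctan|0.07186| = 4.1° (true dip is 14.8°, so apparent ≤ true as expected).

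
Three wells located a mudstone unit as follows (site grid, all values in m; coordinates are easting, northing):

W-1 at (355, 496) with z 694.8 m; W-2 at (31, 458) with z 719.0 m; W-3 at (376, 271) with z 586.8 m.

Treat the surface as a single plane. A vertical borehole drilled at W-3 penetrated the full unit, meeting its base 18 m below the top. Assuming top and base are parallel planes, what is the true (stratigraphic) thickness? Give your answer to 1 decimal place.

16.2 m

Let the plane be z = a·easting + b·northing + c.
W-2−W-1: −324a − 38b = 24.2;  W-3−W-1: 21a − 225b = −108.
Solving gives a = −0.12957, b = 0.46791.
|∇z| = √(a²+b²) = 0.48552, so dip δ = arctan(0.48552) = 25.90°.
True thickness = vertical thickness × cos δ = 18 × cos 25.90° = 16.2 m.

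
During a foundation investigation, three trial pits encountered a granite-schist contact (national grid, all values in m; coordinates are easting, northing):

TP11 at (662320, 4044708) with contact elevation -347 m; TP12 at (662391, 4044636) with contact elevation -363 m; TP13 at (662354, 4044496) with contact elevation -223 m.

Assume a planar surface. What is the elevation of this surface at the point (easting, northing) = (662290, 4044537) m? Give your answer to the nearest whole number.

Let the plane be z = a·easting + b·northing + c.
TP12−TP11: 71a − 72b = −16;  TP13−TP11: 34a − 212b = 124.
Solving gives a = −0.97746747, b = −0.74166931.
Then c = -347 − a·662320 − b·4044708 = 3646885.05.
At (662290, 4044537): z = −647366.9 − 2999709.0 + 3646885.05 = -190.9 m.

-191 m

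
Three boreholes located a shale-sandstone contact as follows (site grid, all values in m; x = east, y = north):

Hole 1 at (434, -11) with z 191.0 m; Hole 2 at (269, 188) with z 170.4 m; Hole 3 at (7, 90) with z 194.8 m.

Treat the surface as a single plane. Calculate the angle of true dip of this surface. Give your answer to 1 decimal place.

8.2°

Two edge vectors: Hole 1→Hole 2 = (-165, 199, -20.6), Hole 1→Hole 3 = (-427, 101, 3.8).
Normal n = (Hole 1→Hole 2) × (Hole 1→Hole 3) = (2836.8, 9423.2, 68308).
So ∂z/∂x = −n_x/n_z = −0.04153 and ∂z/∂y = −n_y/n_z = −0.13795.
Gradient magnitude |∇z| = √(a² + b²) = √(0.00172 + 0.01903) = 0.14407.
True dip = arctan(0.14407) = 8.2°, dipping toward NNE (azimuth ≈ 017°).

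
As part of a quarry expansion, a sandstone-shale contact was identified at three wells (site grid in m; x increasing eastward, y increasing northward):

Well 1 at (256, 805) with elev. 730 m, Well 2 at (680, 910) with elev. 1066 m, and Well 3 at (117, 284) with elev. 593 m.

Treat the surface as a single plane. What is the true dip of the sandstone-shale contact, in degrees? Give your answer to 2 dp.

37.98°

Let the plane be z = a·x + b·y + c.
Well 2−Well 1: 424a + 105b = 336;  Well 3−Well 1: −139a − 521b = −137.
Solving gives a = 0.77879, b = 0.05518.
Gradient magnitude |∇z| = √(a² + b²) = √(0.60651 + 0.00304) = 0.78074.
True dip = arctan(0.78074) = 37.98°, dipping toward W (azimuth ≈ 266°).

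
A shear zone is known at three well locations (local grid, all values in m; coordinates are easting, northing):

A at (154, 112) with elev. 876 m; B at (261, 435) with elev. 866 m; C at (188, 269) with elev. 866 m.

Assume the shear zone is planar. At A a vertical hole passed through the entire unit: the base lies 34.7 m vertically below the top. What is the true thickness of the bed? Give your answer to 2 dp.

33.13 m

Let the plane be z = a·easting + b·northing + c.
B−A: 107a + 323b = −10;  C−A: 34a + 157b = −10.
Solving gives a = 0.28537, b = −0.12549.
|∇z| = √(a²+b²) = 0.31175, so dip δ = arctan(0.31175) = 17.31°.
True thickness = vertical thickness × cos δ = 34.7 × cos 17.31° = 33.13 m.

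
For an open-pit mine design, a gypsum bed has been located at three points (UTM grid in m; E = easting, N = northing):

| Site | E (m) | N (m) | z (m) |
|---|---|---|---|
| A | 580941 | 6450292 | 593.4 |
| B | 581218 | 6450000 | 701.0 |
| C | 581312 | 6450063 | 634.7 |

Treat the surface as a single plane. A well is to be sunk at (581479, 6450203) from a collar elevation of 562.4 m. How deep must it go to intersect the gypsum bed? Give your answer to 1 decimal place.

63.3 m

Two edge vectors: A→B = (277, -292, 107.6), A→C = (371, -229, 41.3).
Normal n = (A→B) × (A→C) = (12580.8, 28479.5, 44899).
So ∂z/∂E = −n_x/n_z = −0.280202232 and ∂z/∂N = −n_y/n_z = −0.634301432.
Intercept c from A: 593.4 + 162780.96 + 4091429.45 = 4254803.82.
At (581479, 6450203): z_contact = −162931.71 − 4091373.00 + 4254803.82 = 499.10 m.
Depth below ground = 562.4 − 499.10 = 63.3 m.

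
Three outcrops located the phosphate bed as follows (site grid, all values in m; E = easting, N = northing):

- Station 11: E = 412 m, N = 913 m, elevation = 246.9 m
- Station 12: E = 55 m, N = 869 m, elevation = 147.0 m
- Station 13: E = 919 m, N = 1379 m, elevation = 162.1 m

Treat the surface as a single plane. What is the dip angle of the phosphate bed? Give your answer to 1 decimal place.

33.5°

Let the plane be z = a·E + b·N + c.
Station 12−Station 11: −357a − 44b = −99.9;  Station 13−Station 11: 507a + 466b = −84.8.
Solving gives a = 0.34907, b = −0.56175.
Gradient magnitude |∇z| = √(a² + b²) = √(0.12185 + 0.31557) = 0.66137.
True dip = arctan(0.66137) = 33.5°, dipping toward NNW (azimuth ≈ 328°).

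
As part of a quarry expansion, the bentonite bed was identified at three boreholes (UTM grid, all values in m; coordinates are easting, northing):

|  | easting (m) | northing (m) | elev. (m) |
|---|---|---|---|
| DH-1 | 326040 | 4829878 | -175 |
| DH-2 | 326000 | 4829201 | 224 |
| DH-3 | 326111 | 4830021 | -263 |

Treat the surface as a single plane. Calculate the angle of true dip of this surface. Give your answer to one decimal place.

30.5°

Let the plane be z = a·easting + b·northing + c.
DH-2−DH-1: −40a − 677b = 399;  DH-3−DH-1: 71a + 143b = −88.
Solving gives a = −0.05948, b = −0.58585.
Gradient magnitude |∇z| = √(a² + b²) = √(0.00354 + 0.34322) = 0.58886.
True dip = arctan(0.58886) = 30.5°, dipping toward N (azimuth ≈ 006°).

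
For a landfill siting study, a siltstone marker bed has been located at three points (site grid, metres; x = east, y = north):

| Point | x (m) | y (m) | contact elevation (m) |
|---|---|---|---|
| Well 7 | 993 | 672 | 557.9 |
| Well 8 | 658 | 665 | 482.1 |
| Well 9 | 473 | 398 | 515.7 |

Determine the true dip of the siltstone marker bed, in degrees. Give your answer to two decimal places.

20.26°

Two edge vectors: Well 7→Well 8 = (-335, -7, -75.8), Well 7→Well 9 = (-520, -274, -42.2).
Normal n = (Well 7→Well 8) × (Well 7→Well 9) = (-20473.8, 25279, 88150).
So ∂z/∂x = −n_x/n_z = 0.23226 and ∂z/∂y = −n_y/n_z = −0.28677.
Gradient magnitude |∇z| = √(a² + b²) = √(0.05395 + 0.08224) = 0.36903.
True dip = arctan(0.36903) = 20.26°, dipping toward NW (azimuth ≈ 321°).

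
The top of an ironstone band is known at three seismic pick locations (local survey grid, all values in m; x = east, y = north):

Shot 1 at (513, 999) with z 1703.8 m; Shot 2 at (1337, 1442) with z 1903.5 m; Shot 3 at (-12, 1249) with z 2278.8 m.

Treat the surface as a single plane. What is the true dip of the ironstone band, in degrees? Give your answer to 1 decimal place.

54.5°

Let the plane be z = a·x + b·y + c.
Shot 2−Shot 1: 824a + 443b = 199.7;  Shot 3−Shot 1: −525a + 250b = 575.
Solving gives a = −0.46697, b = 1.31937.
Gradient magnitude |∇z| = √(a² + b²) = √(0.21806 + 1.74074) = 1.39957.
True dip = arctan(1.39957) = 54.5°, dipping toward SSE (azimuth ≈ 161°).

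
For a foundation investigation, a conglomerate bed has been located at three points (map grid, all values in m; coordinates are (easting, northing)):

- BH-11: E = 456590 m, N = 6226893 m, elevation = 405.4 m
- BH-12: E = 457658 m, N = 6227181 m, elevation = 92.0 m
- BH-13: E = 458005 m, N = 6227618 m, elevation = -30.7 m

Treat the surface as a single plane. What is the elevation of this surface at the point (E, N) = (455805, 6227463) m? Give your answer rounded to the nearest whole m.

588 m

Let the plane be z = a·E + b·N + c.
BH-12−BH-11: 1068a + 288b = −313.4;  BH-13−BH-11: 1415a + 725b = −436.1.
Solving gives a = −0.27705491, b = −0.06078249.
Then c = 405.4 − a·456590 − b·6226893 = 505391.93.
At (455805, 6227463): z = −126283.0 − 378520.7 + 505391.93 = 588.2 m.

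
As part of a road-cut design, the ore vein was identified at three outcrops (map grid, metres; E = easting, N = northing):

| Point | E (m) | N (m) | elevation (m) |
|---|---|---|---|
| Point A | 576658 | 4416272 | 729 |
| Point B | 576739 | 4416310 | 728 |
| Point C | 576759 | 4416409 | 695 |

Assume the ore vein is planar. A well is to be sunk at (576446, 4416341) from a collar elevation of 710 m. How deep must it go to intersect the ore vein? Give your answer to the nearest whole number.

40 m

Two edge vectors: Point A→Point B = (81, 38, -1), Point A→Point C = (101, 137, -34).
Normal n = (Point A→Point B) × (Point A→Point C) = (-1155, 2653, 7259).
So ∂z/∂E = −n_x/n_z = 0.15911283 and ∂z/∂N = −n_y/n_z = −0.36547734.
Intercept c from Point A: 729 − 91753.68 + 1614047.34 = 1523022.65.
At (576446, 4416341): z_contact = 91720.0 − 1614072.6 + 1523022.65 = 670.1 m.
Depth below ground = 710 − 670.1 = 40 m.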